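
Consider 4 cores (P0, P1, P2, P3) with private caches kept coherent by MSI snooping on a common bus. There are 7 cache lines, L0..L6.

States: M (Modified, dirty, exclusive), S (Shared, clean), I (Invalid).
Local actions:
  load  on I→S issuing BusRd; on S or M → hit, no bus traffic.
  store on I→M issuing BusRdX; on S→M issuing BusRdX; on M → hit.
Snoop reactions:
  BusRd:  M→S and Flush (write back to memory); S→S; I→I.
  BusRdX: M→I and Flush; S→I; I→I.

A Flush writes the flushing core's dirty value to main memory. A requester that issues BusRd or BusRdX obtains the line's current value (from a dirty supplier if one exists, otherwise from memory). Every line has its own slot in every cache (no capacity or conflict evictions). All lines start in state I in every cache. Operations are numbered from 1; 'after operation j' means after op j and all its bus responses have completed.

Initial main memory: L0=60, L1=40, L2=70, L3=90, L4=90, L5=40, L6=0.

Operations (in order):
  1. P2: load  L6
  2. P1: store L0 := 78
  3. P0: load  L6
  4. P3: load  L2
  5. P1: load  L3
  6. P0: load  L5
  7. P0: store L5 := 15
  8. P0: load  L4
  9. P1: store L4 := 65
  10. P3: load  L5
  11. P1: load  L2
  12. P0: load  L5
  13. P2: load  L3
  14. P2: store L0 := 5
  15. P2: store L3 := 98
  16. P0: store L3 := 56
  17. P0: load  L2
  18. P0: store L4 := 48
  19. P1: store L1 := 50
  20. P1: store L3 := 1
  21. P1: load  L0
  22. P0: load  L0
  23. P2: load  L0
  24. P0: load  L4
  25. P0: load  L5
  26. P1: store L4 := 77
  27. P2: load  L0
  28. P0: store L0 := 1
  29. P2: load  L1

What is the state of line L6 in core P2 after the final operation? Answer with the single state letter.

state = S

[1] P2: load  L6 | P0:I, P1:I, P2:S(0), P3:I | bus: BusRd
[2] P1: store L0 := 78 | P0:I, P1:M(78), P2:I, P3:I | bus: BusRdX
[3] P0: load  L6 | P0:S(0), P1:I, P2:S(0), P3:I | bus: BusRd
[4] P3: load  L2 | P0:I, P1:I, P2:I, P3:S(70) | bus: BusRd
[5] P1: load  L3 | P0:I, P1:S(90), P2:I, P3:I | bus: BusRd
[6] P0: load  L5 | P0:S(40), P1:I, P2:I, P3:I | bus: BusRd
[7] P0: store L5 := 15 | P0:M(15), P1:I, P2:I, P3:I | bus: BusRdX
[8] P0: load  L4 | P0:S(90), P1:I, P2:I, P3:I | bus: BusRd
[9] P1: store L4 := 65 | P0:I, P1:M(65), P2:I, P3:I | bus: BusRdX
[10] P3: load  L5 | P0:S(15), P1:I, P2:I, P3:S(15) | bus: BusRd,Flush
[11] P1: load  L2 | P0:I, P1:S(70), P2:I, P3:S(70) | bus: BusRd
[12] P0: load  L5 | P0:S(15), P1:I, P2:I, P3:S(15) | bus: none
[13] P2: load  L3 | P0:I, P1:S(90), P2:S(90), P3:I | bus: BusRd
[14] P2: store L0 := 5 | P0:I, P1:I, P2:M(5), P3:I | bus: BusRdX,Flush
[15] P2: store L3 := 98 | P0:I, P1:I, P2:M(98), P3:I | bus: BusRdX
[16] P0: store L3 := 56 | P0:M(56), P1:I, P2:I, P3:I | bus: BusRdX,Flush
[17] P0: load  L2 | P0:S(70), P1:S(70), P2:I, P3:S(70) | bus: BusRd
[18] P0: store L4 := 48 | P0:M(48), P1:I, P2:I, P3:I | bus: BusRdX,Flush
[19] P1: store L1 := 50 | P0:I, P1:M(50), P2:I, P3:I | bus: BusRdX
[20] P1: store L3 := 1 | P0:I, P1:M(1), P2:I, P3:I | bus: BusRdX,Flush
[21] P1: load  L0 | P0:I, P1:S(5), P2:S(5), P3:I | bus: BusRd,Flush
[22] P0: load  L0 | P0:S(5), P1:S(5), P2:S(5), P3:I | bus: BusRd
[23] P2: load  L0 | P0:S(5), P1:S(5), P2:S(5), P3:I | bus: none
[24] P0: load  L4 | P0:M(48), P1:I, P2:I, P3:I | bus: none
[25] P0: load  L5 | P0:S(15), P1:I, P2:I, P3:S(15) | bus: none
[26] P1: store L4 := 77 | P0:I, P1:M(77), P2:I, P3:I | bus: BusRdX,Flush
[27] P2: load  L0 | P0:S(5), P1:S(5), P2:S(5), P3:I | bus: none
[28] P0: store L0 := 1 | P0:M(1), P1:I, P2:I, P3:I | bus: BusRdX
[29] P2: load  L1 | P0:I, P1:S(50), P2:S(50), P3:I | bus: BusRd,Flush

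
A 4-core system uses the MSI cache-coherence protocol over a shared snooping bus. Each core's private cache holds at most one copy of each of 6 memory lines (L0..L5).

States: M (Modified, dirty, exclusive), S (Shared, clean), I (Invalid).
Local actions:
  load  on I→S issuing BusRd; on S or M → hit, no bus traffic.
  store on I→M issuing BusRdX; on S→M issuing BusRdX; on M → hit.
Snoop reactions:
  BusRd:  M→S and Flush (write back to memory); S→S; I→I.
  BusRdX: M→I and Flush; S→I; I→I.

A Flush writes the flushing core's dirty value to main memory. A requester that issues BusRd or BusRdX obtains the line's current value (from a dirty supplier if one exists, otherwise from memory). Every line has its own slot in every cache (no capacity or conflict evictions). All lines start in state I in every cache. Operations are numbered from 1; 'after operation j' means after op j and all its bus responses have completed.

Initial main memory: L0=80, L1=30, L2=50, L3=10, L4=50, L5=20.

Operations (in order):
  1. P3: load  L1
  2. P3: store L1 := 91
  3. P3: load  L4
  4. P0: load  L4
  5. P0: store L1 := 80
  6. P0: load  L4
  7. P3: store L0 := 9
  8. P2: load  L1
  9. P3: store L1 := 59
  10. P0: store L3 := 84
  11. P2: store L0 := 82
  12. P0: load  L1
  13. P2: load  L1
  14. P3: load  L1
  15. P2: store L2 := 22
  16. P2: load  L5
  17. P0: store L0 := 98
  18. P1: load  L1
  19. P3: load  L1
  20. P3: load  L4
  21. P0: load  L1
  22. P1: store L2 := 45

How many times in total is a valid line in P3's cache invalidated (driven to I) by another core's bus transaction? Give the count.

invalidations = 2

  op1 P3: load  L1 → I/I/I/S on L1; bus BusRd; mem=30
  op2 P3: store L1 := 91 → I/I/I/M on L1; bus BusRdX; mem=30
  op3 P3: load  L4 → I/I/I/S on L4; bus BusRd; mem=50
  op4 P0: load  L4 → S/I/I/S on L4; bus BusRd; mem=50
  op5 P0: store L1 := 80 → M/I/I/I on L1; bus BusRdX Flush; mem=91
  op6 P0: load  L4 → S/I/I/S on L4; bus (none); mem=50
  op7 P3: store L0 := 9 → I/I/I/M on L0; bus BusRdX; mem=80
  op8 P2: load  L1 → S/I/S/I on L1; bus BusRd Flush; mem=80
  op9 P3: store L1 := 59 → I/I/I/M on L1; bus BusRdX; mem=80
  op10 P0: store L3 := 84 → M/I/I/I on L3; bus BusRdX; mem=10
  op11 P2: store L0 := 82 → I/I/M/I on L0; bus BusRdX Flush; mem=9
  op12 P0: load  L1 → S/I/I/S on L1; bus BusRd Flush; mem=59
  op13 P2: load  L1 → S/I/S/S on L1; bus BusRd; mem=59
  op14 P3: load  L1 → S/I/S/S on L1; bus (none); mem=59
  op15 P2: store L2 := 22 → I/I/M/I on L2; bus BusRdX; mem=50
  op16 P2: load  L5 → I/I/S/I on L5; bus BusRd; mem=20
  op17 P0: store L0 := 98 → M/I/I/I on L0; bus BusRdX Flush; mem=82
  op18 P1: load  L1 → S/S/S/S on L1; bus BusRd; mem=59
  op19 P3: load  L1 → S/S/S/S on L1; bus (none); mem=59
  op20 P3: load  L4 → S/I/I/S on L4; bus (none); mem=50
  op21 P0: load  L1 → S/S/S/S on L1; bus (none); mem=59
  op22 P1: store L2 := 45 → I/M/I/I on L2; bus BusRdX Flush; mem=22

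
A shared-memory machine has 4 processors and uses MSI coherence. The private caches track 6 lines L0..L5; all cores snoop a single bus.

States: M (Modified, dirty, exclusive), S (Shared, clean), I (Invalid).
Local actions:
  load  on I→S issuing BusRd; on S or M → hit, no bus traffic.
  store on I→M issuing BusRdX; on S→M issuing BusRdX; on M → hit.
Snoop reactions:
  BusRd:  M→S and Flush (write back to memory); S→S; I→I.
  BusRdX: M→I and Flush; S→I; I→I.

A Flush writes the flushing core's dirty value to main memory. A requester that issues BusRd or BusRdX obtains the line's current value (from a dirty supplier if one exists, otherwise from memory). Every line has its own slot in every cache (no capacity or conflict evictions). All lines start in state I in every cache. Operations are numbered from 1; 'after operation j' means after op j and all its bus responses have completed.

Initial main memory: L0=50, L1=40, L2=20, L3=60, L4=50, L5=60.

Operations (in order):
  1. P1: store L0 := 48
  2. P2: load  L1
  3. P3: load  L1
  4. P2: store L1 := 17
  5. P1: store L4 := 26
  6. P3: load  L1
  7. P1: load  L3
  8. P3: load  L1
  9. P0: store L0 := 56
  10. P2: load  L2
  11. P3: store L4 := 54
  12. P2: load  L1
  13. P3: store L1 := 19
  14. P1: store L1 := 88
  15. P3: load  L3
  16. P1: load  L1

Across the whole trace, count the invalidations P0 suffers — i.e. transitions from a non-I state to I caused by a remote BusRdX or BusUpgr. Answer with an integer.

invalidations = 0

step 1: P1: store L0 := 48  ⟶  IMII  (L0)  txn=BusRdX  M[L0]=50
step 2: P2: load  L1  ⟶  IISI  (L1)  txn=BusRd  M[L1]=40
step 3: P3: load  L1  ⟶  IISS  (L1)  txn=BusRd  M[L1]=40
step 4: P2: store L1 := 17  ⟶  IIMI  (L1)  txn=BusRdX  M[L1]=40
step 5: P1: store L4 := 26  ⟶  IMII  (L4)  txn=BusRdX  M[L4]=50
step 6: P3: load  L1  ⟶  IISS  (L1)  txn=BusRd+Flush  M[L1]=17
step 7: P1: load  L3  ⟶  ISII  (L3)  txn=BusRd  M[L3]=60
step 8: P3: load  L1  ⟶  IISS  (L1)  txn=∅  M[L1]=17
step 9: P0: store L0 := 56  ⟶  MIII  (L0)  txn=BusRdX+Flush  M[L0]=48
step 10: P2: load  L2  ⟶  IISI  (L2)  txn=BusRd  M[L2]=20
step 11: P3: store L4 := 54  ⟶  IIIM  (L4)  txn=BusRdX+Flush  M[L4]=26
step 12: P2: load  L1  ⟶  IISS  (L1)  txn=∅  M[L1]=17
step 13: P3: store L1 := 19  ⟶  IIIM  (L1)  txn=BusRdX  M[L1]=17
step 14: P1: store L1 := 88  ⟶  IMII  (L1)  txn=BusRdX+Flush  M[L1]=19
step 15: P3: load  L3  ⟶  ISIS  (L3)  txn=BusRd  M[L3]=60
step 16: P1: load  L1  ⟶  IMII  (L1)  txn=∅  M[L1]=19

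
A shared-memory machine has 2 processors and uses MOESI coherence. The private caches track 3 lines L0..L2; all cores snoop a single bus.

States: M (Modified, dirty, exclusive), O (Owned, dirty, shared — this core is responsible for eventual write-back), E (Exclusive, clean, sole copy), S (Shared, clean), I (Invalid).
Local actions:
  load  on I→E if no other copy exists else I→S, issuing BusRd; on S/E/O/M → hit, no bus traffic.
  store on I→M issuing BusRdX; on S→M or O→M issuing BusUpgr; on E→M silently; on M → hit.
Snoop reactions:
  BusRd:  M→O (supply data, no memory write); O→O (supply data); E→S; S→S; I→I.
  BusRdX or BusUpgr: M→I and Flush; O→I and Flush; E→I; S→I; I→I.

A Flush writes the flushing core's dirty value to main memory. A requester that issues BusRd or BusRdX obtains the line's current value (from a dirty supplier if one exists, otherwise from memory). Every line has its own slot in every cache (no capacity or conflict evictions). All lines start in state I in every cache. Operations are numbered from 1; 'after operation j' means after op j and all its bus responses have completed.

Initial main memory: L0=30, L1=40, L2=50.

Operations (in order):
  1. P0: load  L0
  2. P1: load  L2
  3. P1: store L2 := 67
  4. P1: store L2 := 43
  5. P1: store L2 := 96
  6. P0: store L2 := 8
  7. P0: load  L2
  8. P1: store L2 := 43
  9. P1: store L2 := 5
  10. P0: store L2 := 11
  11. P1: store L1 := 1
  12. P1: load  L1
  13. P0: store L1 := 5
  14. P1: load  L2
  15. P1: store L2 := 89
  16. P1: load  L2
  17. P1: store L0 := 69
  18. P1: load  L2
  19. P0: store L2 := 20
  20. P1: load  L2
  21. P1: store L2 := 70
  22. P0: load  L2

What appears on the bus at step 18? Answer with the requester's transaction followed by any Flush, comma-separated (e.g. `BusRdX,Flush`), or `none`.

bus = none

[1] P0: load  L0 | P0:E(30), P1:I | bus: BusRd
[2] P1: load  L2 | P0:I, P1:E(50) | bus: BusRd
[3] P1: store L2 := 67 | P0:I, P1:M(67) | bus: none
[4] P1: store L2 := 43 | P0:I, P1:M(43) | bus: none
[5] P1: store L2 := 96 | P0:I, P1:M(96) | bus: none
[6] P0: store L2 := 8 | P0:M(8), P1:I | bus: BusRdX,Flush
[7] P0: load  L2 | P0:M(8), P1:I | bus: none
[8] P1: store L2 := 43 | P0:I, P1:M(43) | bus: BusRdX,Flush
[9] P1: store L2 := 5 | P0:I, P1:M(5) | bus: none
[10] P0: store L2 := 11 | P0:M(11), P1:I | bus: BusRdX,Flush
[11] P1: store L1 := 1 | P0:I, P1:M(1) | bus: BusRdX
[12] P1: load  L1 | P0:I, P1:M(1) | bus: none
[13] P0: store L1 := 5 | P0:M(5), P1:I | bus: BusRdX,Flush
[14] P1: load  L2 | P0:O(11), P1:S(11) | bus: BusRd
[15] P1: store L2 := 89 | P0:I, P1:M(89) | bus: BusUpgr,Flush
[16] P1: load  L2 | P0:I, P1:M(89) | bus: none
[17] P1: store L0 := 69 | P0:I, P1:M(69) | bus: BusRdX
[18] P1: load  L2 | P0:I, P1:M(89) | bus: none
[19] P0: store L2 := 20 | P0:M(20), P1:I | bus: BusRdX,Flush
[20] P1: load  L2 | P0:O(20), P1:S(20) | bus: BusRd
[21] P1: store L2 := 70 | P0:I, P1:M(70) | bus: BusUpgr,Flush
[22] P0: load  L2 | P0:S(70), P1:O(70) | bus: BusRd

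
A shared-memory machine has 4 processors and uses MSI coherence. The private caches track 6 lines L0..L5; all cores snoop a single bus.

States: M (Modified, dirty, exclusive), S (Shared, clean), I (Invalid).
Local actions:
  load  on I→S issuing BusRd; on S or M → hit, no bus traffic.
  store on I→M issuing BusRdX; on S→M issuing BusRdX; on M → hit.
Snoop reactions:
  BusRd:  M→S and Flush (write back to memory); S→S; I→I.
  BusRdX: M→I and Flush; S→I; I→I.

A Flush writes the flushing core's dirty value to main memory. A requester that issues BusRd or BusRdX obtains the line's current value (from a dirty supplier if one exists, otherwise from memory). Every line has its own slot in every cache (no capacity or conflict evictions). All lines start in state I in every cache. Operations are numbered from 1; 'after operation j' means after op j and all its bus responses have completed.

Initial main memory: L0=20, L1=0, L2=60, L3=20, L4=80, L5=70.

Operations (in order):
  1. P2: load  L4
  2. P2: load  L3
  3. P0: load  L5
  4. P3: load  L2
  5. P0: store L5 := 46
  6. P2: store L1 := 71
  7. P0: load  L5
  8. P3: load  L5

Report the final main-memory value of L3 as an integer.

[1] P2: load  L4 | P0:I, P1:I, P2:S(80), P3:I | bus: BusRd
[2] P2: load  L3 | P0:I, P1:I, P2:S(20), P3:I | bus: BusRd
[3] P0: load  L5 | P0:S(70), P1:I, P2:I, P3:I | bus: BusRd
[4] P3: load  L2 | P0:I, P1:I, P2:I, P3:S(60) | bus: BusRd
[5] P0: store L5 := 46 | P0:M(46), P1:I, P2:I, P3:I | bus: BusRdX
[6] P2: store L1 := 71 | P0:I, P1:I, P2:M(71), P3:I | bus: BusRdX
[7] P0: load  L5 | P0:M(46), P1:I, P2:I, P3:I | bus: none
[8] P3: load  L5 | P0:S(46), P1:I, P2:I, P3:S(46) | bus: BusRd,Flush

memory[L3] = 20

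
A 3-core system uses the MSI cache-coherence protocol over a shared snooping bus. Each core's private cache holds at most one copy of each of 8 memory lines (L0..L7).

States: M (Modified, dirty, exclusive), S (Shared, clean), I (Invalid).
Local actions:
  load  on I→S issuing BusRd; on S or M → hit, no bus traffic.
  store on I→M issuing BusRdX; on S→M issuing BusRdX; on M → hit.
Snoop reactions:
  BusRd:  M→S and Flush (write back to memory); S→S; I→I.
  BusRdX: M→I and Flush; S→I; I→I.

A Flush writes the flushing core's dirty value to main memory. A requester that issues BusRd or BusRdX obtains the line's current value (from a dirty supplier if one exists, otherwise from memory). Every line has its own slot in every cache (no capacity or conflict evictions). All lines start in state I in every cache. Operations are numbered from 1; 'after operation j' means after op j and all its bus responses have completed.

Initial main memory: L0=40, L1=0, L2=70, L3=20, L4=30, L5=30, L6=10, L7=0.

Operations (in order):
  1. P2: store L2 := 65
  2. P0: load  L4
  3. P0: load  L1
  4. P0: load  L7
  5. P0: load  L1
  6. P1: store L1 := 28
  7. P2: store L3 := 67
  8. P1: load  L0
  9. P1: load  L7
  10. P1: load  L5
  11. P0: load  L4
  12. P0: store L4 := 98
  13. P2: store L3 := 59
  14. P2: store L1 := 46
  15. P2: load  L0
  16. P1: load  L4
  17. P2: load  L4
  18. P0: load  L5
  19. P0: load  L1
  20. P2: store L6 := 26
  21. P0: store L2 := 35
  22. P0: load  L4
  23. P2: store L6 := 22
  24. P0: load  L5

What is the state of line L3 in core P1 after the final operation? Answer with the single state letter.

state = I

  op1 P2: store L2 := 65 → I/I/M on L2; bus BusRdX; mem=70
  op2 P0: load  L4 → S/I/I on L4; bus BusRd; mem=30
  op3 P0: load  L1 → S/I/I on L1; bus BusRd; mem=0
  op4 P0: load  L7 → S/I/I on L7; bus BusRd; mem=0
  op5 P0: load  L1 → S/I/I on L1; bus (none); mem=0
  op6 P1: store L1 := 28 → I/M/I on L1; bus BusRdX; mem=0
  op7 P2: store L3 := 67 → I/I/M on L3; bus BusRdX; mem=20
  op8 P1: load  L0 → I/S/I on L0; bus BusRd; mem=40
  op9 P1: load  L7 → S/S/I on L7; bus BusRd; mem=0
  op10 P1: load  L5 → I/S/I on L5; bus BusRd; mem=30
  op11 P0: load  L4 → S/I/I on L4; bus (none); mem=30
  op12 P0: store L4 := 98 → M/I/I on L4; bus BusRdX; mem=30
  op13 P2: store L3 := 59 → I/I/M on L3; bus (none); mem=20
  op14 P2: store L1 := 46 → I/I/M on L1; bus BusRdX Flush; mem=28
  op15 P2: load  L0 → I/S/S on L0; bus BusRd; mem=40
  op16 P1: load  L4 → S/S/I on L4; bus BusRd Flush; mem=98
  op17 P2: load  L4 → S/S/S on L4; bus BusRd; mem=98
  op18 P0: load  L5 → S/S/I on L5; bus BusRd; mem=30
  op19 P0: load  L1 → S/I/S on L1; bus BusRd Flush; mem=46
  op20 P2: store L6 := 26 → I/I/M on L6; bus BusRdX; mem=10
  op21 P0: store L2 := 35 → M/I/I on L2; bus BusRdX Flush; mem=65
  op22 P0: load  L4 → S/S/S on L4; bus (none); mem=98
  op23 P2: store L6 := 22 → I/I/M on L6; bus (none); mem=10
  op24 P0: load  L5 → S/S/I on L5; bus (none); mem=30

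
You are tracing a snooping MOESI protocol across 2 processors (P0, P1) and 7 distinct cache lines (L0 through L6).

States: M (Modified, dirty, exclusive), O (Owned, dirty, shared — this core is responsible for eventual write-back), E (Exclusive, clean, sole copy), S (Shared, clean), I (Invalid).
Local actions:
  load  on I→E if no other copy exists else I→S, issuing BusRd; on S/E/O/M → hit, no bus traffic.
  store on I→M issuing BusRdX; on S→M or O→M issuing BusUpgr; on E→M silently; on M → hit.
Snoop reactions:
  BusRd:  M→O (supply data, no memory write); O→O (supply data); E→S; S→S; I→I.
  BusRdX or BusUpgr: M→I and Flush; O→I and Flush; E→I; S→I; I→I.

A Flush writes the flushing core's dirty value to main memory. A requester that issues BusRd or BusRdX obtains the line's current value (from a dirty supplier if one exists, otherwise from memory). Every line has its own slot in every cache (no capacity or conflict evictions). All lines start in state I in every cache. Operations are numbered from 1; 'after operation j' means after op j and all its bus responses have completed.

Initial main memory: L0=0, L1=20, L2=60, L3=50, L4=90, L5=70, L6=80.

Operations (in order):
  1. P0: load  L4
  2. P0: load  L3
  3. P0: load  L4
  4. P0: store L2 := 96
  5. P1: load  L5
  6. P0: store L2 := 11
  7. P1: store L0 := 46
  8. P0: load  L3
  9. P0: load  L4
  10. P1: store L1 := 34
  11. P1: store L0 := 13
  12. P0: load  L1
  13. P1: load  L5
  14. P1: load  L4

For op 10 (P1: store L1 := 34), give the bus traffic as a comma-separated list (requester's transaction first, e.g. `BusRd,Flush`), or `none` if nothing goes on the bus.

  op1 P0: load  L4 → E/I on L4; bus BusRd; mem=90
  op2 P0: load  L3 → E/I on L3; bus BusRd; mem=50
  op3 P0: load  L4 → E/I on L4; bus (none); mem=90
  op4 P0: store L2 := 96 → M/I on L2; bus BusRdX; mem=60
  op5 P1: load  L5 → I/E on L5; bus BusRd; mem=70
  op6 P0: store L2 := 11 → M/I on L2; bus (none); mem=60
  op7 P1: store L0 := 46 → I/M on L0; bus BusRdX; mem=0
  op8 P0: load  L3 → E/I on L3; bus (none); mem=50
  op9 P0: load  L4 → E/I on L4; bus (none); mem=90
  op10 P1: store L1 := 34 → I/M on L1; bus BusRdX; mem=20
  op11 P1: store L0 := 13 → I/M on L0; bus (none); mem=0
  op12 P0: load  L1 → S/O on L1; bus BusRd; mem=20
  op13 P1: load  L5 → I/E on L5; bus (none); mem=70
  op14 P1: load  L4 → S/S on L4; bus BusRd; mem=90

bus = BusRdX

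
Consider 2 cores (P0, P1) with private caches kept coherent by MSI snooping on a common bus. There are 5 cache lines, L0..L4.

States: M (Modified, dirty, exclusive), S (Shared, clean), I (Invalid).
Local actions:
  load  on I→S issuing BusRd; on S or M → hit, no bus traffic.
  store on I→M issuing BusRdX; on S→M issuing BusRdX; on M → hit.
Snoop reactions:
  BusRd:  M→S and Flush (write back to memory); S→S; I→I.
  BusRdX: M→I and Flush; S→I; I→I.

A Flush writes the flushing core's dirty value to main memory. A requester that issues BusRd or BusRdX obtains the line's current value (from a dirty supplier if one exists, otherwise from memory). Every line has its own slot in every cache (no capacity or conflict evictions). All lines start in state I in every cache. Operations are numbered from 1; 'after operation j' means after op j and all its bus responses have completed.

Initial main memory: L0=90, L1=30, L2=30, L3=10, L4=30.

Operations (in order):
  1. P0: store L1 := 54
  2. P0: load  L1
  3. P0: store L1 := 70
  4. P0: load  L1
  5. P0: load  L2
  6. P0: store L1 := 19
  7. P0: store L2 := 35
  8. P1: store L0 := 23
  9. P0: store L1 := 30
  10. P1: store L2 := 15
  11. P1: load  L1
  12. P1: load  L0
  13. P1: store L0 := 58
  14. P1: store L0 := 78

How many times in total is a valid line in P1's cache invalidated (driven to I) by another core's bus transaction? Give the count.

invalidations = 0

[1] P0: store L1 := 54 | P0:M(54), P1:I | bus: BusRdX
[2] P0: load  L1 | P0:M(54), P1:I | bus: none
[3] P0: store L1 := 70 | P0:M(70), P1:I | bus: none
[4] P0: load  L1 | P0:M(70), P1:I | bus: none
[5] P0: load  L2 | P0:S(30), P1:I | bus: BusRd
[6] P0: store L1 := 19 | P0:M(19), P1:I | bus: none
[7] P0: store L2 := 35 | P0:M(35), P1:I | bus: BusRdX
[8] P1: store L0 := 23 | P0:I, P1:M(23) | bus: BusRdX
[9] P0: store L1 := 30 | P0:M(30), P1:I | bus: none
[10] P1: store L2 := 15 | P0:I, P1:M(15) | bus: BusRdX,Flush
[11] P1: load  L1 | P0:S(30), P1:S(30) | bus: BusRd,Flush
[12] P1: load  L0 | P0:I, P1:M(23) | bus: none
[13] P1: store L0 := 58 | P0:I, P1:M(58) | bus: none
[14] P1: store L0 := 78 | P0:I, P1:M(78) | bus: none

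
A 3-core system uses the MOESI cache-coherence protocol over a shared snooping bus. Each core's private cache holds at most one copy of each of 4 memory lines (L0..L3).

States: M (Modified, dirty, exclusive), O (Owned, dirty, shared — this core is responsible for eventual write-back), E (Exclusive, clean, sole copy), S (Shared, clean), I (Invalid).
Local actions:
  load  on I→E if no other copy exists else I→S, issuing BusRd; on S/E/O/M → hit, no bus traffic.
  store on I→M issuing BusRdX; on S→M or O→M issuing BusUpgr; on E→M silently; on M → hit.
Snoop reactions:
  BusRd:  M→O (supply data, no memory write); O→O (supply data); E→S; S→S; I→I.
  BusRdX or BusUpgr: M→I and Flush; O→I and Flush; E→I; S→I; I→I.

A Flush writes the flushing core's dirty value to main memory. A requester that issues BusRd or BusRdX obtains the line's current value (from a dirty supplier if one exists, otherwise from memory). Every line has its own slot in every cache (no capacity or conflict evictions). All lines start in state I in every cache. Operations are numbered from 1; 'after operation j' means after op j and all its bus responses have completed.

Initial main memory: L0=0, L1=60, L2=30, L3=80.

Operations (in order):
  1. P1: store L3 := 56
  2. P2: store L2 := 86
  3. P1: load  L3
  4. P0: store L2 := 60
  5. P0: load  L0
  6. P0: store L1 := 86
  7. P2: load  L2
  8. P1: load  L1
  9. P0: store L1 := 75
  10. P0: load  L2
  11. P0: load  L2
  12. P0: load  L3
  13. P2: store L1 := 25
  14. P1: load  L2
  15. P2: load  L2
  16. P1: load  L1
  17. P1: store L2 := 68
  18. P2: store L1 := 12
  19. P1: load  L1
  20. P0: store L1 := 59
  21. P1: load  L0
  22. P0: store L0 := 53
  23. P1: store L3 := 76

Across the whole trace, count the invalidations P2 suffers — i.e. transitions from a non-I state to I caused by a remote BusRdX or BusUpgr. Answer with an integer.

step 1: P1: store L3 := 56  ⟶  IMI  (L3)  txn=BusRdX  M[L3]=80
step 2: P2: store L2 := 86  ⟶  IIM  (L2)  txn=BusRdX  M[L2]=30
step 3: P1: load  L3  ⟶  IMI  (L3)  txn=∅  M[L3]=80
step 4: P0: store L2 := 60  ⟶  MII  (L2)  txn=BusRdX+Flush  M[L2]=86
step 5: P0: load  L0  ⟶  EII  (L0)  txn=BusRd  M[L0]=0
step 6: P0: store L1 := 86  ⟶  MII  (L1)  txn=BusRdX  M[L1]=60
step 7: P2: load  L2  ⟶  OIS  (L2)  txn=BusRd  M[L2]=86
step 8: P1: load  L1  ⟶  OSI  (L1)  txn=BusRd  M[L1]=60
step 9: P0: store L1 := 75  ⟶  MII  (L1)  txn=BusUpgr  M[L1]=60
step 10: P0: load  L2  ⟶  OIS  (L2)  txn=∅  M[L2]=86
step 11: P0: load  L2  ⟶  OIS  (L2)  txn=∅  M[L2]=86
step 12: P0: load  L3  ⟶  SOI  (L3)  txn=BusRd  M[L3]=80
step 13: P2: store L1 := 25  ⟶  IIM  (L1)  txn=BusRdX+Flush  M[L1]=75
step 14: P1: load  L2  ⟶  OSS  (L2)  txn=BusRd  M[L2]=86
step 15: P2: load  L2  ⟶  OSS  (L2)  txn=∅  M[L2]=86
step 16: P1: load  L1  ⟶  ISO  (L1)  txn=BusRd  M[L1]=75
step 17: P1: store L2 := 68  ⟶  IMI  (L2)  txn=BusUpgr+Flush  M[L2]=60
step 18: P2: store L1 := 12  ⟶  IIM  (L1)  txn=BusUpgr  M[L1]=75
step 19: P1: load  L1  ⟶  ISO  (L1)  txn=BusRd  M[L1]=75
step 20: P0: store L1 := 59  ⟶  MII  (L1)  txn=BusRdX+Flush  M[L1]=12
step 21: P1: load  L0  ⟶  SSI  (L0)  txn=BusRd  M[L0]=0
step 22: P0: store L0 := 53  ⟶  MII  (L0)  txn=BusUpgr  M[L0]=0
step 23: P1: store L3 := 76  ⟶  IMI  (L3)  txn=BusUpgr  M[L3]=80

invalidations = 3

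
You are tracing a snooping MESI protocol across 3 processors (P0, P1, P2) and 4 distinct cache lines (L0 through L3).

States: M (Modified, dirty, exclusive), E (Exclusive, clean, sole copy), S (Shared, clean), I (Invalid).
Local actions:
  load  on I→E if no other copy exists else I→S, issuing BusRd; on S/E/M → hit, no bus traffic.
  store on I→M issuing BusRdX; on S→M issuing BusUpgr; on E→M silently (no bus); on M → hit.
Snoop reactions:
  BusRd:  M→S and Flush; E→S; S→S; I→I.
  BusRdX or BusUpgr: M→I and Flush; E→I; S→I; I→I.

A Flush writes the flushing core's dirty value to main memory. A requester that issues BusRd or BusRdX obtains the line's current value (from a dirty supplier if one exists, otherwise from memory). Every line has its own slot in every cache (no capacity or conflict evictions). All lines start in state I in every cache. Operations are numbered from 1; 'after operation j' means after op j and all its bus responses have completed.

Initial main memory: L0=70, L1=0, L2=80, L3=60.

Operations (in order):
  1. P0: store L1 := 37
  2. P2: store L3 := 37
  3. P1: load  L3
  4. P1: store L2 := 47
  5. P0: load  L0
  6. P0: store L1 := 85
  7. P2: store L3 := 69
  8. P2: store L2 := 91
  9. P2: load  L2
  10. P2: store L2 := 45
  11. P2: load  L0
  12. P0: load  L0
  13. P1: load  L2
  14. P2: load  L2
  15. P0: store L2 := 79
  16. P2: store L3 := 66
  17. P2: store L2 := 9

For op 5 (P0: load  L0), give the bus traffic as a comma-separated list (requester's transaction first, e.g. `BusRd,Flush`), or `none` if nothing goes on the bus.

bus = BusRd

step 1: P0: store L1 := 37  ⟶  MII  (L1)  txn=BusRdX  M[L1]=0
step 2: P2: store L3 := 37  ⟶  IIM  (L3)  txn=BusRdX  M[L3]=60
step 3: P1: load  L3  ⟶  ISS  (L3)  txn=BusRd+Flush  M[L3]=37
step 4: P1: store L2 := 47  ⟶  IMI  (L2)  txn=BusRdX  M[L2]=80
step 5: P0: load  L0  ⟶  EII  (L0)  txn=BusRd  M[L0]=70
step 6: P0: store L1 := 85  ⟶  MII  (L1)  txn=∅  M[L1]=0
step 7: P2: store L3 := 69  ⟶  IIM  (L3)  txn=BusUpgr  M[L3]=37
step 8: P2: store L2 := 91  ⟶  IIM  (L2)  txn=BusRdX+Flush  M[L2]=47
step 9: P2: load  L2  ⟶  IIM  (L2)  txn=∅  M[L2]=47
step 10: P2: store L2 := 45  ⟶  IIM  (L2)  txn=∅  M[L2]=47
step 11: P2: load  L0  ⟶  SIS  (L0)  txn=BusRd  M[L0]=70
step 12: P0: load  L0  ⟶  SIS  (L0)  txn=∅  M[L0]=70
step 13: P1: load  L2  ⟶  ISS  (L2)  txn=BusRd+Flush  M[L2]=45
step 14: P2: load  L2  ⟶  ISS  (L2)  txn=∅  M[L2]=45
step 15: P0: store L2 := 79  ⟶  MII  (L2)  txn=BusRdX  M[L2]=45
step 16: P2: store L3 := 66  ⟶  IIM  (L3)  txn=∅  M[L3]=37
step 17: P2: store L2 := 9  ⟶  IIM  (L2)  txn=BusRdX+Flush  M[L2]=79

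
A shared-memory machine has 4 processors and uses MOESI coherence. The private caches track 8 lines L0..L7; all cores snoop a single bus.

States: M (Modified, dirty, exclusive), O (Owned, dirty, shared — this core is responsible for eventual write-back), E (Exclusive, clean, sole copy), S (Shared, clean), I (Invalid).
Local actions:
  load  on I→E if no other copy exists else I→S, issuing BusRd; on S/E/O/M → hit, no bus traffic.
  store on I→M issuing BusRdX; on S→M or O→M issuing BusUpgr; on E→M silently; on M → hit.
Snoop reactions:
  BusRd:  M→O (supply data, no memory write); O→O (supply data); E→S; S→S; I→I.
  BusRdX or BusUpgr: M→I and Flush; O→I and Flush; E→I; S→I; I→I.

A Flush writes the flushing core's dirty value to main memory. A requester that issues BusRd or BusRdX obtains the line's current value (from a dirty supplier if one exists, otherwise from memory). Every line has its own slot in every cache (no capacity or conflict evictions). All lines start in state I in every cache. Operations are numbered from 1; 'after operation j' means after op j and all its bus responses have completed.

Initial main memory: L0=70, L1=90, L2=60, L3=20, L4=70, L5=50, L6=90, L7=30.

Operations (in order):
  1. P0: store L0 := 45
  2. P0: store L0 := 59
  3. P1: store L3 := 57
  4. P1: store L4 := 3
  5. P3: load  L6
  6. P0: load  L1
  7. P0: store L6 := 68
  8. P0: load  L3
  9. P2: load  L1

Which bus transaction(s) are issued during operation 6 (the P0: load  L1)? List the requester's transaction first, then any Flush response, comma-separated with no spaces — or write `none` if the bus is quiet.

[1] P0: store L0 := 45 | P0:M(45), P1:I, P2:I, P3:I | bus: BusRdX
[2] P0: store L0 := 59 | P0:M(59), P1:I, P2:I, P3:I | bus: none
[3] P1: store L3 := 57 | P0:I, P1:M(57), P2:I, P3:I | bus: BusRdX
[4] P1: store L4 := 3 | P0:I, P1:M(3), P2:I, P3:I | bus: BusRdX
[5] P3: load  L6 | P0:I, P1:I, P2:I, P3:E(90) | bus: BusRd
[6] P0: load  L1 | P0:E(90), P1:I, P2:I, P3:I | bus: BusRd
[7] P0: store L6 := 68 | P0:M(68), P1:I, P2:I, P3:I | bus: BusRdX
[8] P0: load  L3 | P0:S(57), P1:O(57), P2:I, P3:I | bus: BusRd
[9] P2: load  L1 | P0:S(90), P1:I, P2:S(90), P3:I | bus: BusRd

bus = BusRd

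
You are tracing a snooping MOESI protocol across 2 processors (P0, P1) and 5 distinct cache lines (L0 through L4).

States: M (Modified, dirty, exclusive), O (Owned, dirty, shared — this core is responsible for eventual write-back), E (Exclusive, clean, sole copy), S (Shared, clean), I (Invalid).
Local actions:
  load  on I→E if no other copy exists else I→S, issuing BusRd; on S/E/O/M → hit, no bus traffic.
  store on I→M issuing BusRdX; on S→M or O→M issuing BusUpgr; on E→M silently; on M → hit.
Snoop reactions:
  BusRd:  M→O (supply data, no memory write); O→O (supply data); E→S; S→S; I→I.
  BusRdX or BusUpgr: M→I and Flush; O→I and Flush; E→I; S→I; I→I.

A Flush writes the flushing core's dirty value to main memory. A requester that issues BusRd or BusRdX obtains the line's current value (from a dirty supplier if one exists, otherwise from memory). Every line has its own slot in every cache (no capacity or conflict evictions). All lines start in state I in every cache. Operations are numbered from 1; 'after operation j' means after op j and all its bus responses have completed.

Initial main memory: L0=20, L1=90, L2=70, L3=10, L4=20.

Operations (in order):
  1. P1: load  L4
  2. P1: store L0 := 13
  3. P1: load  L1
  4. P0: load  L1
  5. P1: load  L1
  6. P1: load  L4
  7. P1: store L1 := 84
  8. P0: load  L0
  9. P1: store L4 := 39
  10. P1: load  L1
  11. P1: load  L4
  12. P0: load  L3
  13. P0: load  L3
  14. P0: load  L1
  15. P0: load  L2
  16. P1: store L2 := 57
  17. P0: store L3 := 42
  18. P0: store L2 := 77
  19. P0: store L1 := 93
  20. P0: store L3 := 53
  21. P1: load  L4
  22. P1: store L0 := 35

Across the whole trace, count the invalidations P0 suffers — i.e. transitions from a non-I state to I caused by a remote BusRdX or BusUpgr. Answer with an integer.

1. P1: load  L4  bus=[BusRd]  L4: P0=I P1=E  mem[L4]=20
2. P1: store L0 := 13  bus=[BusRdX]  L0: P0=I P1=M  mem[L0]=20
3. P1: load  L1  bus=[BusRd]  L1: P0=I P1=E  mem[L1]=90
4. P0: load  L1  bus=[BusRd]  L1: P0=S P1=S  mem[L1]=90
5. P1: load  L1  bus=[-]  L1: P0=S P1=S  mem[L1]=90
6. P1: load  L4  bus=[-]  L4: P0=I P1=E  mem[L4]=20
7. P1: store L1 := 84  bus=[BusUpgr]  L1: P0=I P1=M  mem[L1]=90
8. P0: load  L0  bus=[BusRd]  L0: P0=S P1=O  mem[L0]=20
9. P1: store L4 := 39  bus=[-]  L4: P0=I P1=M  mem[L4]=20
10. P1: load  L1  bus=[-]  L1: P0=I P1=M  mem[L1]=90
11. P1: load  L4  bus=[-]  L4: P0=I P1=M  mem[L4]=20
12. P0: load  L3  bus=[BusRd]  L3: P0=E P1=I  mem[L3]=10
13. P0: load  L3  bus=[-]  L3: P0=E P1=I  mem[L3]=10
14. P0: load  L1  bus=[BusRd]  L1: P0=S P1=O  mem[L1]=90
15. P0: load  L2  bus=[BusRd]  L2: P0=E P1=I  mem[L2]=70
16. P1: store L2 := 57  bus=[BusRdX]  L2: P0=I P1=M  mem[L2]=70
17. P0: store L3 := 42  bus=[-]  L3: P0=M P1=I  mem[L3]=10
18. P0: store L2 := 77  bus=[BusRdX,Flush]  L2: P0=M P1=I  mem[L2]=57
19. P0: store L1 := 93  bus=[BusUpgr,Flush]  L1: P0=M P1=I  mem[L1]=84
20. P0: store L3 := 53  bus=[-]  L3: P0=M P1=I  mem[L3]=10
21. P1: load  L4  bus=[-]  L4: P0=I P1=M  mem[L4]=20
22. P1: store L0 := 35  bus=[BusUpgr]  L0: P0=I P1=M  mem[L0]=20

invalidations = 3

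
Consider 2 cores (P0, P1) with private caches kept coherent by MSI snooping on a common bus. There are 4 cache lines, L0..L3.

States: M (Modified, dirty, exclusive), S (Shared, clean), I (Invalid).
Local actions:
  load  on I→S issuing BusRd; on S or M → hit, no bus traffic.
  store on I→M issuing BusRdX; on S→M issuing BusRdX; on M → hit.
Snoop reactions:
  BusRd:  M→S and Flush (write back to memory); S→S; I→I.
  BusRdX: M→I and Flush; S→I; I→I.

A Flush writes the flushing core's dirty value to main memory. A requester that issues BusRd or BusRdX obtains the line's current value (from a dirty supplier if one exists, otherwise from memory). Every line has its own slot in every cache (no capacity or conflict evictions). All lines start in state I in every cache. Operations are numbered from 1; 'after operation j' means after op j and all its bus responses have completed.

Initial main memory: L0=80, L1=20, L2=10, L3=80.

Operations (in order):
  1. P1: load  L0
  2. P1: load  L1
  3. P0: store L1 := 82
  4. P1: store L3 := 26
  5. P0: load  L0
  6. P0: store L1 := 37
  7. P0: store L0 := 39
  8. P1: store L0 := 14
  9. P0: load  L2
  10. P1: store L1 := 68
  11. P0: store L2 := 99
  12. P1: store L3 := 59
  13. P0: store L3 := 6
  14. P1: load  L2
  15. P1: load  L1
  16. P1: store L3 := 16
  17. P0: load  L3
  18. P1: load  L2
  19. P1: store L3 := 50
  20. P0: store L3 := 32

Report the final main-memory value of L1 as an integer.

  op1 P1: load  L0 → I/S on L0; bus BusRd; mem=80
  op2 P1: load  L1 → I/S on L1; bus BusRd; mem=20
  op3 P0: store L1 := 82 → M/I on L1; bus BusRdX; mem=20
  op4 P1: store L3 := 26 → I/M on L3; bus BusRdX; mem=80
  op5 P0: load  L0 → S/S on L0; bus BusRd; mem=80
  op6 P0: store L1 := 37 → M/I on L1; bus (none); mem=20
  op7 P0: store L0 := 39 → M/I on L0; bus BusRdX; mem=80
  op8 P1: store L0 := 14 → I/M on L0; bus BusRdX Flush; mem=39
  op9 P0: load  L2 → S/I on L2; bus BusRd; mem=10
  op10 P1: store L1 := 68 → I/M on L1; bus BusRdX Flush; mem=37
  op11 P0: store L2 := 99 → M/I on L2; bus BusRdX; mem=10
  op12 P1: store L3 := 59 → I/M on L3; bus (none); mem=80
  op13 P0: store L3 := 6 → M/I on L3; bus BusRdX Flush; mem=59
  op14 P1: load  L2 → S/S on L2; bus BusRd Flush; mem=99
  op15 P1: load  L1 → I/M on L1; bus (none); mem=37
  op16 P1: store L3 := 16 → I/M on L3; bus BusRdX Flush; mem=6
  op17 P0: load  L3 → S/S on L3; bus BusRd Flush; mem=16
  op18 P1: load  L2 → S/S on L2; bus (none); mem=99
  op19 P1: store L3 := 50 → I/M on L3; bus BusRdX; mem=16
  op20 P0: store L3 := 32 → M/I on L3; bus BusRdX Flush; mem=50

memory[L1] = 37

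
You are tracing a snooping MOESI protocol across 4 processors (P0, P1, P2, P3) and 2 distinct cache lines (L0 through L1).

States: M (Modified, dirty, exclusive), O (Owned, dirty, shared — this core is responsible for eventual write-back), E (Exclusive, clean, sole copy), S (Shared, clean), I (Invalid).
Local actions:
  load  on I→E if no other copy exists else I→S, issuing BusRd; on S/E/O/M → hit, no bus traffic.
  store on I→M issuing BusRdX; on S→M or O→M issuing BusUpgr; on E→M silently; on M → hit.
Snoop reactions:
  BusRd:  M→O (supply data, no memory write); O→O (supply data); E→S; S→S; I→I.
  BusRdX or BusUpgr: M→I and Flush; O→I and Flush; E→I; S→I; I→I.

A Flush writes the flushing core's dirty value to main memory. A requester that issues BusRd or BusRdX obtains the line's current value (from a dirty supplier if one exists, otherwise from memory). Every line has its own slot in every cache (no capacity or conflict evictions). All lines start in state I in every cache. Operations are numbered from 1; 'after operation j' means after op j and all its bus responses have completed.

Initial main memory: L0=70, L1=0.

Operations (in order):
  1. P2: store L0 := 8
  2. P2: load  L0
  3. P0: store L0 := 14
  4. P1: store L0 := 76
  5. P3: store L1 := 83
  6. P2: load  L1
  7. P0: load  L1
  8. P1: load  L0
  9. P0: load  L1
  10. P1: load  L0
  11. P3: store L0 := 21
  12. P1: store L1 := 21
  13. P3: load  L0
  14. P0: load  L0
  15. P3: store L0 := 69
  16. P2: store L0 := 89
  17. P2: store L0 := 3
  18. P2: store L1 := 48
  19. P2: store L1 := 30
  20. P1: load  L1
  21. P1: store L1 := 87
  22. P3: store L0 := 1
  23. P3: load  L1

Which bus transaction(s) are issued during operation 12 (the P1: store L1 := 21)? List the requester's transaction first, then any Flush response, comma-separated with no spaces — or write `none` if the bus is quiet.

bus = BusRdX,Flush

  op1 P2: store L0 := 8 → I/I/M/I on L0; bus BusRdX; mem=70
  op2 P2: load  L0 → I/I/M/I on L0; bus (none); mem=70
  op3 P0: store L0 := 14 → M/I/I/I on L0; bus BusRdX Flush; mem=8
  op4 P1: store L0 := 76 → I/M/I/I on L0; bus BusRdX Flush; mem=14
  op5 P3: store L1 := 83 → I/I/I/M on L1; bus BusRdX; mem=0
  op6 P2: load  L1 → I/I/S/O on L1; bus BusRd; mem=0
  op7 P0: load  L1 → S/I/S/O on L1; bus BusRd; mem=0
  op8 P1: load  L0 → I/M/I/I on L0; bus (none); mem=14
  op9 P0: load  L1 → S/I/S/O on L1; bus (none); mem=0
  op10 P1: load  L0 → I/M/I/I on L0; bus (none); mem=14
  op11 P3: store L0 := 21 → I/I/I/M on L0; bus BusRdX Flush; mem=76
  op12 P1: store L1 := 21 → I/M/I/I on L1; bus BusRdX Flush; mem=83
  op13 P3: load  L0 → I/I/I/M on L0; bus (none); mem=76
  op14 P0: load  L0 → S/I/I/O on L0; bus BusRd; mem=76
  op15 P3: store L0 := 69 → I/I/I/M on L0; bus BusUpgr; mem=76
  op16 P2: store L0 := 89 → I/I/M/I on L0; bus BusRdX Flush; mem=69
  op17 P2: store L0 := 3 → I/I/M/I on L0; bus (none); mem=69
  op18 P2: store L1 := 48 → I/I/M/I on L1; bus BusRdX Flush; mem=21
  op19 P2: store L1 := 30 → I/I/M/I on L1; bus (none); mem=21
  op20 P1: load  L1 → I/S/O/I on L1; bus BusRd; mem=21
  op21 P1: store L1 := 87 → I/M/I/I on L1; bus BusUpgr Flush; mem=30
  op22 P3: store L0 := 1 → I/I/I/M on L0; bus BusRdX Flush; mem=3
  op23 P3: load  L1 → I/O/I/S on L1; bus BusRd; mem=30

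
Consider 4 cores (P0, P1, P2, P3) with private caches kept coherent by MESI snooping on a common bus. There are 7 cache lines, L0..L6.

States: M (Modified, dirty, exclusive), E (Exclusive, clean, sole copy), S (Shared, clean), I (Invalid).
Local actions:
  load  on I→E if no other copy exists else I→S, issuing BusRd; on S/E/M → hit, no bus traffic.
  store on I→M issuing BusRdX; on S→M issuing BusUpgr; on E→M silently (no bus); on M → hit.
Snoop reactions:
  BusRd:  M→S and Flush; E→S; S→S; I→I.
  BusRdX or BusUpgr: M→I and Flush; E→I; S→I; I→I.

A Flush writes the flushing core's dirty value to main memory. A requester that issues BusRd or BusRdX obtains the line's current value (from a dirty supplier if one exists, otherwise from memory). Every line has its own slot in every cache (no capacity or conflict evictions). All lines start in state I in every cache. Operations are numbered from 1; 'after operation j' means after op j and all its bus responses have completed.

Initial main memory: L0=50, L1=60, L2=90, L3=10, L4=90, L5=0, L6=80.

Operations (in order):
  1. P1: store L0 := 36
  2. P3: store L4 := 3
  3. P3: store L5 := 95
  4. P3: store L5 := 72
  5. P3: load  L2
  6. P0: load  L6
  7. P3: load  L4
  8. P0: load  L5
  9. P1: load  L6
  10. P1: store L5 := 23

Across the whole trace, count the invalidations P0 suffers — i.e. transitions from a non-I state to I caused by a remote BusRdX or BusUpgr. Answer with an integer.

invalidations = 1

1. P1: store L0 := 36  bus=[BusRdX]  L0: P0=I P1=M P2=I P3=I  mem[L0]=50
2. P3: store L4 := 3  bus=[BusRdX]  L4: P0=I P1=I P2=I P3=M  mem[L4]=90
3. P3: store L5 := 95  bus=[BusRdX]  L5: P0=I P1=I P2=I P3=M  mem[L5]=0
4. P3: store L5 := 72  bus=[-]  L5: P0=I P1=I P2=I P3=M  mem[L5]=0
5. P3: load  L2  bus=[BusRd]  L2: P0=I P1=I P2=I P3=E  mem[L2]=90
6. P0: load  L6  bus=[BusRd]  L6: P0=E P1=I P2=I P3=I  mem[L6]=80
7. P3: load  L4  bus=[-]  L4: P0=I P1=I P2=I P3=M  mem[L4]=90
8. P0: load  L5  bus=[BusRd,Flush]  L5: P0=S P1=I P2=I P3=S  mem[L5]=72
9. P1: load  L6  bus=[BusRd]  L6: P0=S P1=S P2=I P3=I  mem[L6]=80
10. P1: store L5 := 23  bus=[BusRdX]  L5: P0=I P1=M P2=I P3=I  mem[L5]=72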